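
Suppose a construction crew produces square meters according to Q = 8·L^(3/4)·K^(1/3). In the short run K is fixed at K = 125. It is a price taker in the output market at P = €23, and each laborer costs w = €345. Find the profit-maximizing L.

With K = 125, MP_L = (3/4)·8·L^(-1/4)·125^(1/3) = 30·L^(-1/4).
Profit maximization for a price taker requires P·MP_L = w: 23·30·L^(-1/4) = 345.
So L^(-1/4) = 0.5, which gives L = 16.

L* = 16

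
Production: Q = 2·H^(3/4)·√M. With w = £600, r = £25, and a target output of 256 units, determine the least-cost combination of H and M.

Cost minimization requires the marginal rate of technical substitution to equal the input-price ratio: MP_H/MP_M = w/r.
Here MP_H/MP_M = (3/4)·(M/H)/(1/2) = 1.5·(M/H). Setting this equal to 600/25 = 24 gives M = 16H.
Substituting into Q = 256: 2·H^(3/4)·(16H)^(1/2) = 256.
Solving, H = 16 and M = 256.

H* = 16, M* = 256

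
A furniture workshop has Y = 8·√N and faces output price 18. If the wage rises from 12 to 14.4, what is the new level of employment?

N* = 25

From P·MP_N = w with MP_N = 4·N^(-1/2), the labor demand is N(w) = (72/w)^(2).
At w = 12: N = 36. At w = 14.4: N = 25.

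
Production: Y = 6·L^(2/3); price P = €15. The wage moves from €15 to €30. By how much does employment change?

ΔL = -56

From P·MP_L = w with MP_L = 4·L^(-1/3), the labor demand is L(w) = (60/w)^(3).
At w = 15: L = 64. At w = 30: L = 8.
ΔL = 8 − 64 = -56.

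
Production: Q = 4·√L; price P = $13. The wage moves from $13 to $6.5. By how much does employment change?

From P·MP_L = w with MP_L = 2·L^(-1/2), the labor demand is L(w) = (26/w)^(2).
At w = 13: L = 4. At w = 6.5: L = 16.
ΔL = 16 − 4 = 12.

ΔL = 12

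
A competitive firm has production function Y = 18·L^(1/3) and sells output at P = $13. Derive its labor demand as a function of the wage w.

L(w) = (78/w)^(3/2)

MP_L = (1/3)·18·L^(-2/3) = 6·L^(-2/3).
Setting P·MP_L = w: 78·L^(-2/3) = w.
Solving for L: L^(-2/3) = w/78, so L = (78/w)^(3/2).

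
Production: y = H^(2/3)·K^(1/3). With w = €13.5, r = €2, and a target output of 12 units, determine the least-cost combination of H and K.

Cost minimization requires the marginal rate of technical substitution to equal the input-price ratio: MP_H/MP_K = w/r.
Here MP_H/MP_K = (2/3)·(K/H)/(1/3) = 2·(K/H). Setting this equal to 13.5/2 = 6.75 gives K = 3.375H.
Substituting into y = 12: H^(2/3)·(3.375H)^(1/3) = 12.
Solving, H = 8 and K = 27.

H* = 8, K* = 27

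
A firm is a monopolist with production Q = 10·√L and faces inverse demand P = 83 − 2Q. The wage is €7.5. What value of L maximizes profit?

Marginal revenue from the inverse demand is MR = 83 − 4Q.
The marginal product is MP_L = 5·L^(-1/2).
A monopolist hires until marginal revenue product equals the wage: MR·MP_L = w.
At L, Q = 10·√L. Substituting and solving: (83 − 40·√L)·5·L^(-1/2) = 7.5 gives L = 4.

L* = 4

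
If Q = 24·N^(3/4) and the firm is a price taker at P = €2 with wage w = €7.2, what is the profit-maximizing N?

MP_N = (3/4)·24·N^(-1/4) = 18·N^(-1/4).
Profit maximization for a price taker requires P·MP_N = w: 2·18·N^(-1/4) = 7.2.
So N^(-1/4) = 0.2, which gives N = 625.

N* = 625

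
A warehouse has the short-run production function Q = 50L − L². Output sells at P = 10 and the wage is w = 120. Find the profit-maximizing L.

L* = 19

The marginal product of L is MP_L = 50 − 2L.
A price-taking firm hires until the value of the marginal product equals the wage: P·MP_L = w, so 10·(50 − 2L) = 120.
Then 50 − 2L = 12, giving L = 19.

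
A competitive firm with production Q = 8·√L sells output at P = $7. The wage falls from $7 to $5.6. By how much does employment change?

From P·MP_L = w with MP_L = 4·L^(-1/2), the labor demand is L(w) = (28/w)^(2).
At w = 7: L = 16. At w = 5.6: L = 25.
ΔL = 25 − 16 = 9.

ΔL = 9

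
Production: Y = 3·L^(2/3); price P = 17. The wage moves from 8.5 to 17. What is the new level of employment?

L* = 8

From P·MP_L = w with MP_L = 2·L^(-1/3), the labor demand is L(w) = (34/w)^(3).
At w = 8.5: L = 64. At w = 17: L = 8.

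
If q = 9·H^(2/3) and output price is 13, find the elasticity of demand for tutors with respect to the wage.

MP_H = (2/3)·9·H^(-1/3), so P·MP_H = w gives 78·H^(-1/3) = w.
Solving, H(w) = (78/w)^(3). This is a constant-elasticity form: H ∝ w^(−3), so ε = −3.

ε = -3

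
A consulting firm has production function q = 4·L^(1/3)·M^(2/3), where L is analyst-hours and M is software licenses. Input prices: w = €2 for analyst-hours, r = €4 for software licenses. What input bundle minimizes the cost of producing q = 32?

L* = 8, M* = 8

Cost minimization requires the marginal rate of technical substitution to equal the input-price ratio: MP_L/MP_M = w/r.
Here MP_L/MP_M = (1/3)·(M/L)/(2/3) = 0.5·(M/L). Setting this equal to 2/4 = 0.5 gives M = L.
Substituting into q = 32: 4·L^(1/3)·(L)^(2/3) = 32.
Solving, L = 8 and M = 8.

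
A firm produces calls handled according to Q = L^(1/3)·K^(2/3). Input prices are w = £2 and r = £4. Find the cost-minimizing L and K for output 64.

Cost minimization requires the marginal rate of technical substitution to equal the input-price ratio: MP_L/MP_K = w/r.
Here MP_L/MP_K = (1/3)·(K/L)/(2/3) = 0.5·(K/L). Setting this equal to 2/4 = 0.5 gives K = L.
Substituting into Q = 64: L^(1/3)·(L)^(2/3) = 64.
Solving, L = 64 and K = 64.

L* = 64, K* = 64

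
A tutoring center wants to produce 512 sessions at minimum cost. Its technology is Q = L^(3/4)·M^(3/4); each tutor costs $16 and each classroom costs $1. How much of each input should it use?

Cost minimization requires the marginal rate of technical substitution to equal the input-price ratio: MP_L/MP_M = w/r.
Here MP_L/MP_M = (3/4)·(M/L)/(3/4) = (M/L). Setting this equal to 16/1 = 16 gives M = 16L.
Substituting into Q = 512: L^(3/4)·(16L)^(3/4) = 512.
Solving, L = 16 and M = 256.

L* = 16, M* = 256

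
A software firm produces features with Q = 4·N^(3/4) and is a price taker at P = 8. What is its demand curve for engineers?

N(w) = 331776/w^(4)

MP_N = (3/4)·4·N^(-1/4) = 3·N^(-1/4).
Setting P·MP_N = w: 24·N^(-1/4) = w.
Solving for N: N^(-1/4) = w/24, so N = (24/w)^(4).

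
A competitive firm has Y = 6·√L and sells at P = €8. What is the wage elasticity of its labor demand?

ε = -2

MP_L = (1/2)·6·L^(-1/2), so P·MP_L = w gives 24·L^(-1/2) = w.
Solving, L(w) = (24/w)^(2). This is a constant-elasticity form: L ∝ w^(−2), so ε = −2.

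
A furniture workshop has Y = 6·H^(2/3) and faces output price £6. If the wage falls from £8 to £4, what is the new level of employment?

H* = 216

From P·MP_H = w with MP_H = 4·H^(-1/3), the labor demand is H(w) = (24/w)^(3).
At w = 8: H = 27. At w = 4: H = 216.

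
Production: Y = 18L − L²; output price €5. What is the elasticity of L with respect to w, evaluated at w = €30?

From P·MP_L = w with MP_L = 18 − 2L, labor demand is L(w) = (18 − w/5)/2.
dL/dw = −1/(10) = -0.1.
At w = 30, L = 6, so ε = (dL/dw)·(w/L) = (-0.1)·(30/6) = -0.5.

ε = -0.5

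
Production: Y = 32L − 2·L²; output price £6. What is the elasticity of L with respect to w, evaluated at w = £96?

From P·MP_L = w with MP_L = 32 − 4L, labor demand is L(w) = (32 − w/6)/4.
dL/dw = −1/(24) = -1/24.
At w = 96, L = 4, so ε = (dL/dw)·(w/L) = (-1/24)·(96/4) = -1.

ε = -1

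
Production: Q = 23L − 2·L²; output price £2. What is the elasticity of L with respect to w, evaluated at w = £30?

ε = -1.875

From P·MP_L = w with MP_L = 23 − 4L, labor demand is L(w) = (23 − w/2)/4.
dL/dw = −1/(8) = -0.125.
At w = 30, L = 2, so ε = (dL/dw)·(w/L) = (-0.125)·(30/2) = -1.875.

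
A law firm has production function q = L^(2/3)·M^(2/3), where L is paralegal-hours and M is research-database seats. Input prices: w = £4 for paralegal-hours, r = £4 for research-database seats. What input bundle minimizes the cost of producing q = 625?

Cost minimization requires the marginal rate of technical substitution to equal the input-price ratio: MP_L/MP_M = w/r.
Here MP_L/MP_M = (2/3)·(M/L)/(2/3) = (M/L). Setting this equal to 4/4 = 1 gives M = L.
Substituting into q = 625: L^(2/3)·(L)^(2/3) = 625.
Solving, L = 125 and M = 125.

L* = 125, M* = 125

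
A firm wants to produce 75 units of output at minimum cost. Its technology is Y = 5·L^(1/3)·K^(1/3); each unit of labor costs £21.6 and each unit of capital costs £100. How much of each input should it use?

L* = 125, K* = 27

Cost minimization requires the marginal rate of technical substitution to equal the input-price ratio: MP_L/MP_K = w/r.
Here MP_L/MP_K = (1/3)·(K/L)/(1/3) = (K/L). Setting this equal to 21.6/100 = 0.216 gives K = 0.216L.
Substituting into Y = 75: 5·L^(1/3)·(0.216L)^(1/3) = 75.
Solving, L = 125 and K = 27.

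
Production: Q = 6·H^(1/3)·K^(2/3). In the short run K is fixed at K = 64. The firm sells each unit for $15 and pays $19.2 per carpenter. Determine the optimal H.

H* = 125

With K = 64, MP_H = (1/3)·6·H^(-2/3)·64^(2/3) = 32·H^(-2/3).
Profit maximization for a price taker requires P·MP_H = w: 15·32·H^(-2/3) = 19.2.
So H^(-2/3) = 0.04, which gives H = 125.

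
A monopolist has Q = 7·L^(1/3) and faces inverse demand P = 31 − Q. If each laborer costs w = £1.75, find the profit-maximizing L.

L* = 8

Marginal revenue from the inverse demand is MR = 31 − 2Q.
The marginal product is MP_L = (7/3)·L^(-2/3).
A monopolist hires until marginal revenue product equals the wage: MR·MP_L = w.
At L, Q = 7·L^(1/3). Substituting and solving: (31 − 14·L^(1/3))·(7/3)·L^(-2/3) = 1.75 gives L = 8.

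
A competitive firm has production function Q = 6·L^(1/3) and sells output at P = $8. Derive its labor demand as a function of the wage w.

L(w) = (16/w)^(3/2)

MP_L = (1/3)·6·L^(-2/3) = 2·L^(-2/3).
Setting P·MP_L = w: 16·L^(-2/3) = w.
Solving for L: L^(-2/3) = w/16, so L = (16/w)^(3/2).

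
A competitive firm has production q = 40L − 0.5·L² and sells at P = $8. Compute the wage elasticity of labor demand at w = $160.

From P·MP_L = w with MP_L = 40 − L, labor demand is L(w) = 40 − w/8.
dL/dw = −1/(8) = -0.125.
At w = 160, L = 20, so ε = (dL/dw)·(w/L) = (-0.125)·(160/20) = -1.

ε = -1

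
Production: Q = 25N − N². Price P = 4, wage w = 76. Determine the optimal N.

N* = 3

The marginal product of N is MP_N = 25 − 2N.
A price-taking firm hires until the value of the marginal product equals the wage: P·MP_N = w, so 4·(25 − 2N) = 76.
Then 25 − 2N = 19, giving N = 3.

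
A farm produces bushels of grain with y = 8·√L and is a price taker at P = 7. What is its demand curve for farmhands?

L(w) = 784/w²

MP_L = (1/2)·8·L^(-1/2) = 4·L^(-1/2).
Setting P·MP_L = w: 28·L^(-1/2) = w.
Solving for L: L^(-1/2) = w/28, so L = (28/w)^(2).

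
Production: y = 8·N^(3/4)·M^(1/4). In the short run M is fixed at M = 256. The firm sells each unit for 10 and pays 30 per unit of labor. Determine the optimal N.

With M = 256, MP_N = (3/4)·8·N^(-1/4)·256^(1/4) = 24·N^(-1/4).
Profit maximization for a price taker requires P·MP_N = w: 10·24·N^(-1/4) = 30.
So N^(-1/4) = 0.125, which gives N = 4096.

N* = 4096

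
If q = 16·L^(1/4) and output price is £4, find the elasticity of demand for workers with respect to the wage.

ε = -4/3

MP_L = (1/4)·16·L^(-3/4), so P·MP_L = w gives 16·L^(-3/4) = w.
Solving, L(w) = (16/w)^(4/3). This is a constant-elasticity form: L ∝ w^(−4/3), so ε = −4/3.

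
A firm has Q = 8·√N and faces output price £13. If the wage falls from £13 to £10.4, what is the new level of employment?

From P·MP_N = w with MP_N = 4·N^(-1/2), the labor demand is N(w) = (52/w)^(2).
At w = 13: N = 16. At w = 10.4: N = 25.

N* = 25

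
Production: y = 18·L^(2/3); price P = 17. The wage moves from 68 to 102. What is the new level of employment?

From P·MP_L = w with MP_L = 12·L^(-1/3), the labor demand is L(w) = (204/w)^(3).
At w = 68: L = 27. At w = 102: L = 8.

L* = 8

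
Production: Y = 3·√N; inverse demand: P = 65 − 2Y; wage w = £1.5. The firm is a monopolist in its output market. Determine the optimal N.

Marginal revenue from the inverse demand is MR = 65 − 4Y.
The marginal product is MP_N = 1.5·N^(-1/2).
A monopolist hires until marginal revenue product equals the wage: MR·MP_N = w.
At N, Y = 3·√N. Substituting and solving: (65 − 12·√N)·1.5·N^(-1/2) = 1.5 gives N = 25.

N* = 25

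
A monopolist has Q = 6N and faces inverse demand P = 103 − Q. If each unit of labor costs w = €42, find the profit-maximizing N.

Marginal revenue from the inverse demand is MR = 103 − 2Q.
The marginal product is MP_N = 6.
A monopolist hires until marginal revenue product equals the wage: MR·MP_N = w.
(103 − 12N)·6 = 42, so N = 8.

N* = 8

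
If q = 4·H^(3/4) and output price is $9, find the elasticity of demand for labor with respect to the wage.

MP_H = (3/4)·4·H^(-1/4), so P·MP_H = w gives 27·H^(-1/4) = w.
Solving, H(w) = (27/w)^(4). This is a constant-elasticity form: H ∝ w^(−4), so ε = −4.

ε = -4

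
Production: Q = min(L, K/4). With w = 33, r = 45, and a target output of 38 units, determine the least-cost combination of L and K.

L* = 38, K* = 152

With a fixed-proportions technology, the cost-minimizing bundle uses no slack in either input: L = K/4 = Q.
So L = 38 and K = 4·38 = 152.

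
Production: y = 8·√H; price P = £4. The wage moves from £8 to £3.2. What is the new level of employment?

H* = 25

From P·MP_H = w with MP_H = 4·H^(-1/2), the labor demand is H(w) = (16/w)^(2).
At w = 8: H = 4. At w = 3.2: H = 25.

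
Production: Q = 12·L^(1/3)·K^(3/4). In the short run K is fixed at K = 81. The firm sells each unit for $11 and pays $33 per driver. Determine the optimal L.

L* = 216

With K = 81, MP_L = (1/3)·12·L^(-2/3)·81^(3/4) = 108·L^(-2/3).
Profit maximization for a price taker requires P·MP_L = w: 11·108·L^(-2/3) = 33.
So L^(-2/3) = 1/36, which gives L = 216.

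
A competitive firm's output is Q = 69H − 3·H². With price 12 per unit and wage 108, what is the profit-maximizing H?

The marginal product of H is MP_H = 69 − 6H.
A price-taking firm hires until the value of the marginal product equals the wage: P·MP_H = w, so 12·(69 − 6H) = 108.
Then 69 − 6H = 9, giving H = 10.

H* = 10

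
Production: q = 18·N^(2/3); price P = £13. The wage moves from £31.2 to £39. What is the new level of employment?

N* = 64

From P·MP_N = w with MP_N = 12·N^(-1/3), the labor demand is N(w) = (156/w)^(3).
At w = 31.2: N = 125. At w = 39: N = 64.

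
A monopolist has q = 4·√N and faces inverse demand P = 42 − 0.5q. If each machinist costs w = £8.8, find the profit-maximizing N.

Marginal revenue from the inverse demand is MR = 42 − q.
The marginal product is MP_N = 2·N^(-1/2).
A monopolist hires until marginal revenue product equals the wage: MR·MP_N = w.
At N, q = 4·√N. Substituting and solving: (42 − 4·√N)·2·N^(-1/2) = 8.8 gives N = 25.

N* = 25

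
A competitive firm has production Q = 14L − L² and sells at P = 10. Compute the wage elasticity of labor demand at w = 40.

From P·MP_L = w with MP_L = 14 − 2L, labor demand is L(w) = (14 − w/10)/2.
dL/dw = −1/(20) = -0.05.
At w = 40, L = 5, so ε = (dL/dw)·(w/L) = (-0.05)·(40/5) = -0.4.

ε = -0.4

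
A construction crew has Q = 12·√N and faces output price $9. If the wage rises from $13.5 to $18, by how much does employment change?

ΔN = -7

From P·MP_N = w with MP_N = 6·N^(-1/2), the labor demand is N(w) = (54/w)^(2).
At w = 13.5: N = 16. At w = 18: N = 9.
ΔN = 9 − 16 = -7.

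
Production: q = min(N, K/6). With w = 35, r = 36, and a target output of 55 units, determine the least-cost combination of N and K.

With a fixed-proportions technology, the cost-minimizing bundle uses no slack in either input: N = K/6 = q.
So N = 55 and K = 6·55 = 330.

N* = 55, K* = 330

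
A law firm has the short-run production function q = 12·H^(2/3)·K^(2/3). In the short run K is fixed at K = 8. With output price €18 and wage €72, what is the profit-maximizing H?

H* = 512

With K = 8, MP_H = (2/3)·12·H^(-1/3)·8^(2/3) = 32·H^(-1/3).
Profit maximization for a price taker requires P·MP_H = w: 18·32·H^(-1/3) = 72.
So H^(-1/3) = 0.125, which gives H = 512.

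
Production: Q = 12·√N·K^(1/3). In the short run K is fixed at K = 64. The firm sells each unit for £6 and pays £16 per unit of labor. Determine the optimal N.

With K = 64, MP_N = (1/2)·12·N^(-1/2)·64^(1/3) = 24·N^(-1/2).
Profit maximization for a price taker requires P·MP_N = w: 6·24·N^(-1/2) = 16.
So N^(-1/2) = 1/9, which gives N = 81.

N* = 81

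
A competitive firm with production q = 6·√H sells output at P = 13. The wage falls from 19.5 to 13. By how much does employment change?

From P·MP_H = w with MP_H = 3·H^(-1/2), the labor demand is H(w) = (39/w)^(2).
At w = 19.5: H = 4. At w = 13: H = 9.
ΔH = 9 − 4 = 5.

ΔH = 5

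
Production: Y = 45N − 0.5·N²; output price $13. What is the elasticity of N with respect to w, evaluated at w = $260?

From P·MP_N = w with MP_N = 45 − N, labor demand is N(w) = 45 − w/13.
dN/dw = −1/(13) = -1/13.
At w = 260, N = 25, so ε = (dN/dw)·(w/N) = (-1/13)·(260/25) = -0.8.

ε = -0.8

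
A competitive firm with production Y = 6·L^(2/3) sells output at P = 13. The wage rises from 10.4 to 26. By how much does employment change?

From P·MP_L = w with MP_L = 4·L^(-1/3), the labor demand is L(w) = (52/w)^(3).
At w = 10.4: L = 125. At w = 26: L = 8.
ΔL = 8 − 125 = -117.

ΔL = -117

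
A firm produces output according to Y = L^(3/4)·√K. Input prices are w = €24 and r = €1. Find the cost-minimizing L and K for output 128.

Cost minimization requires the marginal rate of technical substitution to equal the input-price ratio: MP_L/MP_K = w/r.
Here MP_L/MP_K = (3/4)·(K/L)/(1/2) = 1.5·(K/L). Setting this equal to 24/1 = 24 gives K = 16L.
Substituting into Y = 128: L^(3/4)·(16L)^(1/2) = 128.
Solving, L = 16 and K = 256.

L* = 16, K* = 256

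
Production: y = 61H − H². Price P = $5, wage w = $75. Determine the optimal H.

H* = 23

The marginal product of H is MP_H = 61 − 2H.
A price-taking firm hires until the value of the marginal product equals the wage: P·MP_H = w, so 5·(61 − 2H) = 75.
Then 61 − 2H = 15, giving H = 23.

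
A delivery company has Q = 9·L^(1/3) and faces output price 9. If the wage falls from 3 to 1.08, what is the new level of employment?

L* = 125

From P·MP_L = w with MP_L = 3·L^(-2/3), the labor demand is L(w) = (27/w)^(3/2).
At w = 3: L = 27. At w = 1.08: L = 125.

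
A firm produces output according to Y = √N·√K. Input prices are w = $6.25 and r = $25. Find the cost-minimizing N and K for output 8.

Cost minimization requires the marginal rate of technical substitution to equal the input-price ratio: MP_N/MP_K = w/r.
Here MP_N/MP_K = (1/2)·(K/N)/(1/2) = (K/N). Setting this equal to 6.25/25 = 0.25 gives K = 0.25N.
Substituting into Y = 8: N^(1/2)·(0.25N)^(1/2) = 8.
Solving, N = 16 and K = 4.

N* = 16, K* = 4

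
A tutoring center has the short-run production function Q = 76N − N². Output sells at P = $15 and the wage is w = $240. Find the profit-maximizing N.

The marginal product of N is MP_N = 76 − 2N.
A price-taking firm hires until the value of the marginal product equals the wage: P·MP_N = w, so 15·(76 − 2N) = 240.
Then 76 − 2N = 16, giving N = 30.

N* = 30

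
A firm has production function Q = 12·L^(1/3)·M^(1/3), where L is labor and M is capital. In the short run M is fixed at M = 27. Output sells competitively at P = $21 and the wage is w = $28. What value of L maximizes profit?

L* = 27

With M = 27, MP_L = (1/3)·12·L^(-2/3)·27^(1/3) = 12·L^(-2/3).
Profit maximization for a price taker requires P·MP_L = w: 21·12·L^(-2/3) = 28.
So L^(-2/3) = 1/9, which gives L = 27.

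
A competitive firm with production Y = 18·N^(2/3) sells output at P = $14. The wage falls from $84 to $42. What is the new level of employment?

N* = 64

From P·MP_N = w with MP_N = 12·N^(-1/3), the labor demand is N(w) = (168/w)^(3).
At w = 84: N = 8. At w = 42: N = 64.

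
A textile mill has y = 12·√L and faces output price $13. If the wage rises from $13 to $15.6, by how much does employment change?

ΔL = -11

From P·MP_L = w with MP_L = 6·L^(-1/2), the labor demand is L(w) = (78/w)^(2).
At w = 13: L = 36. At w = 15.6: L = 25.
ΔL = 25 − 36 = -11.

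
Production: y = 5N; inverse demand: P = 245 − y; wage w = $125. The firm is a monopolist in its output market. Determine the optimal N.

Marginal revenue from the inverse demand is MR = 245 − 2y.
The marginal product is MP_N = 5.
A monopolist hires until marginal revenue product equals the wage: MR·MP_N = w.
(245 − 10N)·5 = 125, so N = 22.

N* = 22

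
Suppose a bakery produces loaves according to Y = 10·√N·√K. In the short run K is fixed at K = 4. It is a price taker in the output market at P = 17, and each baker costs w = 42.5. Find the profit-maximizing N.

With K = 4, MP_N = (1/2)·10·N^(-1/2)·4^(1/2) = 10·N^(-1/2).
Profit maximization for a price taker requires P·MP_N = w: 17·10·N^(-1/2) = 42.5.
So N^(-1/2) = 0.25, which gives N = 16.

N* = 16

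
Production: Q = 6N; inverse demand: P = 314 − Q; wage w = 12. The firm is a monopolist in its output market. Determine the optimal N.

Marginal revenue from the inverse demand is MR = 314 − 2Q.
The marginal product is MP_N = 6.
A monopolist hires until marginal revenue product equals the wage: MR·MP_N = w.
(314 − 12N)·6 = 12, so N = 26.

N* = 26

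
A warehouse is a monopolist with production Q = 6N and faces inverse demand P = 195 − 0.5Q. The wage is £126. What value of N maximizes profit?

Marginal revenue from the inverse demand is MR = 195 − Q.
The marginal product is MP_N = 6.
A monopolist hires until marginal revenue product equals the wage: MR·MP_N = w.
(195 − 6N)·6 = 126, so N = 29.

N* = 29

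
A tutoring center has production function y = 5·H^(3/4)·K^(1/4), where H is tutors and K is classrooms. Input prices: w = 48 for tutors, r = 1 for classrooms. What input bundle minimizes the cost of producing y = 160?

H* = 16, K* = 256

Cost minimization requires the marginal rate of technical substitution to equal the input-price ratio: MP_H/MP_K = w/r.
Here MP_H/MP_K = (3/4)·(K/H)/(1/4) = 3·(K/H). Setting this equal to 48/1 = 48 gives K = 16H.
Substituting into y = 160: 5·H^(3/4)·(16H)^(1/4) = 160.
Solving, H = 16 and K = 256.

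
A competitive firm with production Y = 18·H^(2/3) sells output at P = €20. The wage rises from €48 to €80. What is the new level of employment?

From P·MP_H = w with MP_H = 12·H^(-1/3), the labor demand is H(w) = (240/w)^(3).
At w = 48: H = 125. At w = 80: H = 27.

H* = 27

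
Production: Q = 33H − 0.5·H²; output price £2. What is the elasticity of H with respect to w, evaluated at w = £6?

From P·MP_H = w with MP_H = 33 − H, labor demand is H(w) = 33 − w/2.
dH/dw = −1/(2) = -0.5.
At w = 6, H = 30, so ε = (dH/dw)·(w/H) = (-0.5)·(6/30) = -0.1.

ε = -0.1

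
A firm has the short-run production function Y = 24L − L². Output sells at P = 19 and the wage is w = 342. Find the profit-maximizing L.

The marginal product of L is MP_L = 24 − 2L.
A price-taking firm hires until the value of the marginal product equals the wage: P·MP_L = w, so 19·(24 − 2L) = 342.
Then 24 − 2L = 18, giving L = 3.

L* = 3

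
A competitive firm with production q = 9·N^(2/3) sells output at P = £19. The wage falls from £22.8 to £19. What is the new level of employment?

From P·MP_N = w with MP_N = 6·N^(-1/3), the labor demand is N(w) = (114/w)^(3).
At w = 22.8: N = 125. At w = 19: N = 216.

N* = 216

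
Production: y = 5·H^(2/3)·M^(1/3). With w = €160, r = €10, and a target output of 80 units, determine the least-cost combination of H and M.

Cost minimization requires the marginal rate of technical substitution to equal the input-price ratio: MP_H/MP_M = w/r.
Here MP_H/MP_M = (2/3)·(M/H)/(1/3) = 2·(M/H). Setting this equal to 160/10 = 16 gives M = 8H.
Substituting into y = 80: 5·H^(2/3)·(8H)^(1/3) = 80.
Solving, H = 8 and M = 64.

H* = 8, M* = 64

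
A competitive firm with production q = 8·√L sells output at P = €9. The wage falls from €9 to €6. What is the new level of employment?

L* = 36

From P·MP_L = w with MP_L = 4·L^(-1/2), the labor demand is L(w) = (36/w)^(2).
At w = 9: L = 16. At w = 6: L = 36.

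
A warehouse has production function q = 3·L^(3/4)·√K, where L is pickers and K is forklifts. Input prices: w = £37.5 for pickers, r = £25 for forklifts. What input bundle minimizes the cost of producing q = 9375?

L* = 625, K* = 625

Cost minimization requires the marginal rate of technical substitution to equal the input-price ratio: MP_L/MP_K = w/r.
Here MP_L/MP_K = (3/4)·(K/L)/(1/2) = 1.5·(K/L). Setting this equal to 37.5/25 = 1.5 gives K = L.
Substituting into q = 9375: 3·L^(3/4)·(L)^(1/2) = 9375.
Solving, L = 625 and K = 625.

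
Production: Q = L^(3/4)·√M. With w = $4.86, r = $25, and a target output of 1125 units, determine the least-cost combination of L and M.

L* = 625, M* = 81

Cost minimization requires the marginal rate of technical substitution to equal the input-price ratio: MP_L/MP_M = w/r.
Here MP_L/MP_M = (3/4)·(M/L)/(1/2) = 1.5·(M/L). Setting this equal to 4.86/25 = 0.1944 gives M = 0.1296L.
Substituting into Q = 1125: L^(3/4)·(0.1296L)^(1/2) = 1125.
Solving, L = 625 and M = 81.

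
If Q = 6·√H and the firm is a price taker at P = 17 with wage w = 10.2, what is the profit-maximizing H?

MP_H = (1/2)·6·H^(-1/2) = 3·H^(-1/2).
Profit maximization for a price taker requires P·MP_H = w: 17·3·H^(-1/2) = 10.2.
So H^(-1/2) = 0.2, which gives H = 25.

H* = 25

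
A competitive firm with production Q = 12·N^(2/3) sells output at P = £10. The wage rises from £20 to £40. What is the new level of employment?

From P·MP_N = w with MP_N = 8·N^(-1/3), the labor demand is N(w) = (80/w)^(3).
At w = 20: N = 64. At w = 40: N = 8.

N* = 8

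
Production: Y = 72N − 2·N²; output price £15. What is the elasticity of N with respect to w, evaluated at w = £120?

From P·MP_N = w with MP_N = 72 − 4N, labor demand is N(w) = (72 − w/15)/4.
dN/dw = −1/(60) = -1/60.
At w = 120, N = 16, so ε = (dN/dw)·(w/N) = (-1/60)·(120/16) = -0.125.

ε = -0.125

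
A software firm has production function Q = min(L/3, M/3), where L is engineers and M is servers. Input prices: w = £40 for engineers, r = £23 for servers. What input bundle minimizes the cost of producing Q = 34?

L* = 102, M* = 102

With a fixed-proportions technology, the cost-minimizing bundle uses no slack in either input: L/3 = M/3 = Q.
So L = 3·34 = 102 and M = 3·34 = 102.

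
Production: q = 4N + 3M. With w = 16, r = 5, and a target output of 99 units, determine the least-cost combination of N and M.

The inputs are perfect substitutes, so the firm uses whichever has the lower cost per unit of output.
Cost per unit of output via N is w/4 = 4; via M it is r/3 = 5/3. M is cheaper.
Producing q = 99 with M alone: N = 0, M = 33.

N* = 0, M* = 33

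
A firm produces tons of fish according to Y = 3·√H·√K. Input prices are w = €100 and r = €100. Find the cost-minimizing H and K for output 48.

Cost minimization requires the marginal rate of technical substitution to equal the input-price ratio: MP_H/MP_K = w/r.
Here MP_H/MP_K = (1/2)·(K/H)/(1/2) = (K/H). Setting this equal to 100/100 = 1 gives K = H.
Substituting into Y = 48: 3·H^(1/2)·(H)^(1/2) = 48.
Solving, H = 16 and K = 16.

H* = 16, K* = 16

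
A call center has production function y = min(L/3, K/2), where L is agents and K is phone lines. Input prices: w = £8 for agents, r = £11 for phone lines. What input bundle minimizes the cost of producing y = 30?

With a fixed-proportions technology, the cost-minimizing bundle uses no slack in either input: L/3 = K/2 = y.
So L = 3·30 = 90 and K = 2·30 = 60.

L* = 90, K* = 60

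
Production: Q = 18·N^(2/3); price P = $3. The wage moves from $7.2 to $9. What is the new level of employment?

From P·MP_N = w with MP_N = 12·N^(-1/3), the labor demand is N(w) = (36/w)^(3).
At w = 7.2: N = 125. At w = 9: N = 64.

N* = 64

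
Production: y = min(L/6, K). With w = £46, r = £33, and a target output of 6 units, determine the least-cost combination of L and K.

With a fixed-proportions technology, the cost-minimizing bundle uses no slack in either input: L/6 = K = y.
So L = 6·6 = 36 and K = 6.

L* = 36, K* = 6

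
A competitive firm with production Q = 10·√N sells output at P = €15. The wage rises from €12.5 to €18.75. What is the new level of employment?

N* = 16

From P·MP_N = w with MP_N = 5·N^(-1/2), the labor demand is N(w) = (75/w)^(2).
At w = 12.5: N = 36. At w = 18.75: N = 16.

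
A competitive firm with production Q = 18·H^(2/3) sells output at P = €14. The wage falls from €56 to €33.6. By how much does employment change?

ΔH = 98

From P·MP_H = w with MP_H = 12·H^(-1/3), the labor demand is H(w) = (168/w)^(3).
At w = 56: H = 27. At w = 33.6: H = 125.
ΔH = 125 − 27 = 98.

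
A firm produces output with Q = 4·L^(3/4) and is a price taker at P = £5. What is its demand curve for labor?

L(w) = 50625/w^(4)

MP_L = (3/4)·4·L^(-1/4) = 3·L^(-1/4).
Setting P·MP_L = w: 15·L^(-1/4) = w.
Solving for L: L^(-1/4) = w/15, so L = (15/w)^(4).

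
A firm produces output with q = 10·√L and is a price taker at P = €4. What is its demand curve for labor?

L(w) = 400/w²

MP_L = (1/2)·10·L^(-1/2) = 5·L^(-1/2).
Setting P·MP_L = w: 20·L^(-1/2) = w.
Solving for L: L^(-1/2) = w/20, so L = (20/w)^(2).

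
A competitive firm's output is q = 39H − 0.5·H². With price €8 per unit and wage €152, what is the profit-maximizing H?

H* = 20

The marginal product of H is MP_H = 39 − H.
A price-taking firm hires until the value of the marginal product equals the wage: P·MP_H = w, so 8·(39 − H) = 152.
Then 39 − H = 19, giving H = 20.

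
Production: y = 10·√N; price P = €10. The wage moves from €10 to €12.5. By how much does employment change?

From P·MP_N = w with MP_N = 5·N^(-1/2), the labor demand is N(w) = (50/w)^(2).
At w = 10: N = 25. At w = 12.5: N = 16.
ΔN = 16 − 25 = -9.

ΔN = -9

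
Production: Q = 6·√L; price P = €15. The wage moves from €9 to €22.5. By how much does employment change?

ΔL = -21

From P·MP_L = w with MP_L = 3·L^(-1/2), the labor demand is L(w) = (45/w)^(2).
At w = 9: L = 25. At w = 22.5: L = 4.
ΔL = 4 − 25 = -21.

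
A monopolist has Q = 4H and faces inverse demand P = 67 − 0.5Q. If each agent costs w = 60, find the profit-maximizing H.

H* = 13

Marginal revenue from the inverse demand is MR = 67 − Q.
The marginal product is MP_H = 4.
A monopolist hires until marginal revenue product equals the wage: MR·MP_H = w.
(67 − 4H)·4 = 60, so H = 13.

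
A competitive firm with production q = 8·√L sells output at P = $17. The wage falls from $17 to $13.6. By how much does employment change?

From P·MP_L = w with MP_L = 4·L^(-1/2), the labor demand is L(w) = (68/w)^(2).
At w = 17: L = 16. At w = 13.6: L = 25.
ΔL = 25 − 16 = 9.

ΔL = 9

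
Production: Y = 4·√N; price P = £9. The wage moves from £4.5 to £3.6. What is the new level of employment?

N* = 25

From P·MP_N = w with MP_N = 2·N^(-1/2), the labor demand is N(w) = (18/w)^(2).
At w = 4.5: N = 16. At w = 3.6: N = 25.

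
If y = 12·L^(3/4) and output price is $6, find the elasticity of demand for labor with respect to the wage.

ε = -4

MP_L = (3/4)·12·L^(-1/4), so P·MP_L = w gives 54·L^(-1/4) = w.
Solving, L(w) = (54/w)^(4). This is a constant-elasticity form: L ∝ w^(−4), so ε = −4.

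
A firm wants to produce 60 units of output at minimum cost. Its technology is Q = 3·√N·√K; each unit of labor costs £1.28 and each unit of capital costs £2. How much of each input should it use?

N* = 25, K* = 16

Cost minimization requires the marginal rate of technical substitution to equal the input-price ratio: MP_N/MP_K = w/r.
Here MP_N/MP_K = (1/2)·(K/N)/(1/2) = (K/N). Setting this equal to 1.28/2 = 0.64 gives K = 0.64N.
Substituting into Q = 60: 3·N^(1/2)·(0.64N)^(1/2) = 60.
Solving, N = 25 and K = 16.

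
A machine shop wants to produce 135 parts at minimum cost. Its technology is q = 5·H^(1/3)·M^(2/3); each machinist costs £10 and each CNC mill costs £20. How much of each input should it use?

H* = 27, M* = 27

Cost minimization requires the marginal rate of technical substitution to equal the input-price ratio: MP_H/MP_M = w/r.
Here MP_H/MP_M = (1/3)·(M/H)/(2/3) = 0.5·(M/H). Setting this equal to 10/20 = 0.5 gives M = H.
Substituting into q = 135: 5·H^(1/3)·(H)^(2/3) = 135.
Solving, H = 27 and M = 27.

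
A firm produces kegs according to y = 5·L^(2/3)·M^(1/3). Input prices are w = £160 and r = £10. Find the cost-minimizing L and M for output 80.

Cost minimization requires the marginal rate of technical substitution to equal the input-price ratio: MP_L/MP_M = w/r.
Here MP_L/MP_M = (2/3)·(M/L)/(1/3) = 2·(M/L). Setting this equal to 160/10 = 16 gives M = 8L.
Substituting into y = 80: 5·L^(2/3)·(8L)^(1/3) = 80.
Solving, L = 8 and M = 64.

L* = 8, M* = 64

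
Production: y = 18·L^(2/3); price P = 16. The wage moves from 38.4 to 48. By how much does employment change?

From P·MP_L = w with MP_L = 12·L^(-1/3), the labor demand is L(w) = (192/w)^(3).
At w = 38.4: L = 125. At w = 48: L = 64.
ΔL = 64 − 125 = -61.

ΔL = -61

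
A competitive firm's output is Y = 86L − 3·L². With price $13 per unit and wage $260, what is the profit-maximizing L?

L* = 11

The marginal product of L is MP_L = 86 − 6L.
A price-taking firm hires until the value of the marginal product equals the wage: P·MP_L = w, so 13·(86 − 6L) = 260.
Then 86 − 6L = 20, giving L = 11.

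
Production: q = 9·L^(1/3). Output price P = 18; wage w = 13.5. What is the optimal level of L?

L* = 8

MP_L = (1/3)·9·L^(-2/3) = 3·L^(-2/3).
Profit maximization for a price taker requires P·MP_L = w: 18·3·L^(-2/3) = 13.5.
So L^(-2/3) = 0.25, which gives L = 8.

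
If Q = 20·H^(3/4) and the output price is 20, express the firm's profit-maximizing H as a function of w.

H(w) = (300/w)^(4)

MP_H = (3/4)·20·H^(-1/4) = 15·H^(-1/4).
Setting P·MP_H = w: 300·H^(-1/4) = w.
Solving for H: H^(-1/4) = w/300, so H = (300/w)^(4).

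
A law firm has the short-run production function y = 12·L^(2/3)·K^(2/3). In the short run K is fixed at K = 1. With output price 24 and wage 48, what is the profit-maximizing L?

L* = 64

With K = 1, MP_L = (2/3)·12·L^(-1/3)·1^(2/3) = 8·L^(-1/3).
Profit maximization for a price taker requires P·MP_L = w: 24·8·L^(-1/3) = 48.
So L^(-1/3) = 0.25, which gives L = 64.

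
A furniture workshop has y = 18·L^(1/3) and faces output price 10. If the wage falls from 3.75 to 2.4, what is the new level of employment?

From P·MP_L = w with MP_L = 6·L^(-2/3), the labor demand is L(w) = (60/w)^(3/2).
At w = 3.75: L = 64. At w = 2.4: L = 125.

L* = 125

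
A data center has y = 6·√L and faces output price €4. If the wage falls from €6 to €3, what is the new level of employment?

L* = 16

From P·MP_L = w with MP_L = 3·L^(-1/2), the labor demand is L(w) = (12/w)^(2).
At w = 6: L = 4. At w = 3: L = 16.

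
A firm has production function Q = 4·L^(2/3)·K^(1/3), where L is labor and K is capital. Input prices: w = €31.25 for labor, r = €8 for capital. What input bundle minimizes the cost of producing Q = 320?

L* = 64, K* = 125

Cost minimization requires the marginal rate of technical substitution to equal the input-price ratio: MP_L/MP_K = w/r.
Here MP_L/MP_K = (2/3)·(K/L)/(1/3) = 2·(K/L). Setting this equal to 31.25/8 = 3.90625 gives K = 1.953125L.
Substituting into Q = 320: 4·L^(2/3)·(1.953125L)^(1/3) = 320.
Solving, L = 64 and K = 125.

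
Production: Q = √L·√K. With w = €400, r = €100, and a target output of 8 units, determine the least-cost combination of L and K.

Cost minimization requires the marginal rate of technical substitution to equal the input-price ratio: MP_L/MP_K = w/r.
Here MP_L/MP_K = (1/2)·(K/L)/(1/2) = (K/L). Setting this equal to 400/100 = 4 gives K = 4L.
Substituting into Q = 8: L^(1/2)·(4L)^(1/2) = 8.
Solving, L = 4 and K = 16.

L* = 4, K* = 16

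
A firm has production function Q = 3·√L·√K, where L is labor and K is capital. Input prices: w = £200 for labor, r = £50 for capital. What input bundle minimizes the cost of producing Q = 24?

L* = 4, K* = 16

Cost minimization requires the marginal rate of technical substitution to equal the input-price ratio: MP_L/MP_K = w/r.
Here MP_L/MP_K = (1/2)·(K/L)/(1/2) = (K/L). Setting this equal to 200/50 = 4 gives K = 4L.
Substituting into Q = 24: 3·L^(1/2)·(4L)^(1/2) = 24.
Solving, L = 4 and K = 16.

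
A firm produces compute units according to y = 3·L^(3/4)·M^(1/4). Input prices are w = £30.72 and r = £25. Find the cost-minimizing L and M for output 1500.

L* = 625, M* = 256

Cost minimization requires the marginal rate of technical substitution to equal the input-price ratio: MP_L/MP_M = w/r.
Here MP_L/MP_M = (3/4)·(M/L)/(1/4) = 3·(M/L). Setting this equal to 30.72/25 = 1.2288 gives M = 0.4096L.
Substituting into y = 1500: 3·L^(3/4)·(0.4096L)^(1/4) = 1500.
Solving, L = 625 and M = 256.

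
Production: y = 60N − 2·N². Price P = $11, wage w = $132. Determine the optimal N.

N* = 12

The marginal product of N is MP_N = 60 − 4N.
A price-taking firm hires until the value of the marginal product equals the wage: P·MP_N = w, so 11·(60 − 4N) = 132.
Then 60 − 4N = 12, giving N = 12.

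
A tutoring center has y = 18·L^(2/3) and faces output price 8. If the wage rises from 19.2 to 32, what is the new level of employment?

From P·MP_L = w with MP_L = 12·L^(-1/3), the labor demand is L(w) = (96/w)^(3).
At w = 19.2: L = 125. At w = 32: L = 27.

L* = 27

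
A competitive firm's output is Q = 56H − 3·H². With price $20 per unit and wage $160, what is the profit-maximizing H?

The marginal product of H is MP_H = 56 − 6H.
A price-taking firm hires until the value of the marginal product equals the wage: P·MP_H = w, so 20·(56 − 6H) = 160.
Then 56 − 6H = 8, giving H = 8.

H* = 8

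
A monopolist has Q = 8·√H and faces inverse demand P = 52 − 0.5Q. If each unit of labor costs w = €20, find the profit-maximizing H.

Marginal revenue from the inverse demand is MR = 52 − Q.
The marginal product is MP_H = 4·H^(-1/2).
A monopolist hires until marginal revenue product equals the wage: MR·MP_H = w.
At H, Q = 8·√H. Substituting and solving: (52 − 8·√H)·4·H^(-1/2) = 20 gives H = 16.

H* = 16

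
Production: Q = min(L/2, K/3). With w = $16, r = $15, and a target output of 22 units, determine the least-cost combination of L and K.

L* = 44, K* = 66

With a fixed-proportions technology, the cost-minimizing bundle uses no slack in either input: L/2 = K/3 = Q.
So L = 2·22 = 44 and K = 3·22 = 66.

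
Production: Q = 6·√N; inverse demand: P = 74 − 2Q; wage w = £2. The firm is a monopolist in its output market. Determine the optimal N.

Marginal revenue from the inverse demand is MR = 74 − 4Q.
The marginal product is MP_N = 3·N^(-1/2).
A monopolist hires until marginal revenue product equals the wage: MR·MP_N = w.
At N, Q = 6·√N. Substituting and solving: (74 − 24·√N)·3·N^(-1/2) = 2 gives N = 9.

N* = 9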